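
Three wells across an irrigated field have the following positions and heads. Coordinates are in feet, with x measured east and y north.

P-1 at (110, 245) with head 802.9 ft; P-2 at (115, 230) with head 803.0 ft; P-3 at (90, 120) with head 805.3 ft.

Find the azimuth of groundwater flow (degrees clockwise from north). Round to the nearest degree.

059°

Taking P-1 as reference: P-2−P-1 = (5, -15, +0.1); P-3−P-1 = (-20, -125, +2.4).
Solve a·Δx + b·Δy = Δh: det = 5·(-125) − (-20)·(-15) = -925.
∂h/∂x = [(+0.1)·(-125) − (+2.4)·(-15)] / -925 = -0.02541
∂h/∂y = [5·(+2.4) − (-20)·(+0.1)] / -925 = -0.01514
Flow direction (−∇h) has components (+0.02541 E, +0.01514 N).
Azimuth = atan2(E, N) = atan2(+0.02541, +0.01514) = 59.2° ≈ 059°.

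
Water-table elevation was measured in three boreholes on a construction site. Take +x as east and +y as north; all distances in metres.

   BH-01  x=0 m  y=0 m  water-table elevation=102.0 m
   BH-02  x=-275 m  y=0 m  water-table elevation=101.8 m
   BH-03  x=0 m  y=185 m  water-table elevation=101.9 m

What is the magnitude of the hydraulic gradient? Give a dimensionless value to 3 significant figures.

∂h/∂x = (101.8 − 102.0) / (-275 − 0) = +0.0007273
∂h/∂y = (101.9 − 102.0) / (185 − 0) = -0.0005405
|∇h| = √(0.0007273² + -0.0005405²) = 0.0009061

0.000906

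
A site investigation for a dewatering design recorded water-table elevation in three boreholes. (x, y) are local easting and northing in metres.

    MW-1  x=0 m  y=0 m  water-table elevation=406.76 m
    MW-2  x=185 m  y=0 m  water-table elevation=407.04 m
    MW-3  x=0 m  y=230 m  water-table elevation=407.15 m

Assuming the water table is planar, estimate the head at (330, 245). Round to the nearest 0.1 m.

407.7 m

∂h/∂x = (407.04 − 406.76) / (185 − 0) = +0.001514
∂h/∂y = (407.15 − 406.76) / (230 − 0) = +0.001696
h(330, 245) = 406.76 + (+0.001514)·(330) + (+0.001696)·(245) = 406.76 +0.499 +0.415 = 407.675 m.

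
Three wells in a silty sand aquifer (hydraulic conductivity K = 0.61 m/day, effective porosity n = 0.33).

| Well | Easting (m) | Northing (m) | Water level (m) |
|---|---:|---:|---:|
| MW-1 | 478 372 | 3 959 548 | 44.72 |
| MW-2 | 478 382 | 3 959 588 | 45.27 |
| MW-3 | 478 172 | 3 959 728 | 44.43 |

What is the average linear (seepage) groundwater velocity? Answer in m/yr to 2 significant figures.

11 m/yr

Taking MW-1 as reference: MW-2−MW-1 = (10, 40, +0.55); MW-3−MW-1 = (-200, 180, -0.29).
Solve a·Δx + b·Δy = Δh: det = 10·180 − (-200)·40 = 9800.
∂h/∂x = [(+0.55)·180 − (-0.29)·40] / 9800 = +0.01129
∂h/∂y = [10·(-0.29) − (-200)·(+0.55)] / 9800 = +0.01093
|∇h| = √(0.01129² + 0.01093²) = 0.01571
Seepage velocity v = K·i/n = 0.61 × 0.01571 / 0.33 = 0.02904 m/day = 10.61 m/yr.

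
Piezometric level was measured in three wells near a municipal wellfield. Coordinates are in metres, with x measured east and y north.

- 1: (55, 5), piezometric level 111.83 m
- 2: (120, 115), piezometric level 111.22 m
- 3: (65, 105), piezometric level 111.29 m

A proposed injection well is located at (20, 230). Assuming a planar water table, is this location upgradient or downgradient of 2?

With h = a·x + b·y + c and 1 as origin, the differences give:
  65·a + 110·b = -0.61
  10·a + 100·b = -0.54
Eliminate b (×100 and ×110, subtract): 5400·a = -1.600 → a = ∂h/∂x = -0.0002963
Back-substitute: b = ∂h/∂y = -0.005370.
Head at (20, 230) = 111.83 + (-0.0002963)·(-35) + (-0.005370)·(225) = 110.63 m.
That is lower than the 111.22 m at 2, so the point is downgradient.

downgradient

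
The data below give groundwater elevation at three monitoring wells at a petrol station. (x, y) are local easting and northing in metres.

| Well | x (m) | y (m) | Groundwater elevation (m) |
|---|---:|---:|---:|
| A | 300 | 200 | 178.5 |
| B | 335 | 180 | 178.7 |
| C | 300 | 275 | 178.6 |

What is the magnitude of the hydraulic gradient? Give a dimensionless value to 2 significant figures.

0.0066

Differences from A: to B (Δx, Δy, Δh) = (35, -20, +0.2); to C = (0, 75, +0.1).
Determinant of the coordinate differences = 35·75 − 0·(-20) = 2625.
∂h/∂x = [(+0.2)·75 − (+0.1)·(-20)] / 2625 = +0.006476
∂h/∂y = [35·(+0.1) − 0·(+0.2)] / 2625 = +0.001333
|∇h| = √(0.006476² + 0.001333²) = 0.006612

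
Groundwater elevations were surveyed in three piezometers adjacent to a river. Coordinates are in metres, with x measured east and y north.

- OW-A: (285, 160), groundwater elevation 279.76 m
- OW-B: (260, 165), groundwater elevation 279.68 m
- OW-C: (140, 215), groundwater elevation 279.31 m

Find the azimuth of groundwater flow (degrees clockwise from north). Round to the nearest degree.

261°

With h = a·x + b·y + c and OW-A as origin, the differences give:
  (-25)·a + 5·b = -0.08
  (-145)·a + 55·b = -0.45
Eliminate b (×55 and ×5, subtract): -650·a = -2.150 → a = ∂h/∂x = +0.003308
Back-substitute: b = ∂h/∂y = +0.0005385.
Flow direction (−∇h) has components (-0.003308 E, -0.0005385 N).
Azimuth = atan2(E, N) = atan2(-0.003308, -0.0005385) = 260.8° ≈ 261°.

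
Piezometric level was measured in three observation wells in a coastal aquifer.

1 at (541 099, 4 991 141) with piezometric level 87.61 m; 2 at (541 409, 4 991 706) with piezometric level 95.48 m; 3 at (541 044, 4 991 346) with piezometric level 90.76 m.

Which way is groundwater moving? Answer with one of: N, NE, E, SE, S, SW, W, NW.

S

With h = a·x + b·y + c and 1 as origin, the differences give:
  310·a + 565·b = +7.87
  (-55)·a + 205·b = +3.15
Eliminate b (×205 and ×565, subtract): 94625·a = -166.400 → a = ∂h/∂x = -0.001759
Back-substitute: b = ∂h/∂y = +0.01489.
Flow = −∇h = (+0.001759 east, -0.01489 north), which points south.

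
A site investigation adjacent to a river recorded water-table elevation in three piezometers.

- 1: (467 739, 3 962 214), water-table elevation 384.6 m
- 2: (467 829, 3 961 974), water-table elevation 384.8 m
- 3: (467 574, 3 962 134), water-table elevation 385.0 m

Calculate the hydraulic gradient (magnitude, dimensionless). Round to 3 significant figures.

Differences from 1: to 2 (Δx, Δy, Δh) = (90, -240, +0.2); to 3 = (-165, -80, +0.4).
Determinant of the coordinate differences = 90·(-80) − (-165)·(-240) = -46800.
∂h/∂x = [(+0.2)·(-80) − (+0.4)·(-240)] / -46800 = -0.001709
∂h/∂y = [90·(+0.4) − (-165)·(+0.2)] / -46800 = -0.001474
|∇h| = √(-0.001709² + -0.001474²) = 0.002257

0.00226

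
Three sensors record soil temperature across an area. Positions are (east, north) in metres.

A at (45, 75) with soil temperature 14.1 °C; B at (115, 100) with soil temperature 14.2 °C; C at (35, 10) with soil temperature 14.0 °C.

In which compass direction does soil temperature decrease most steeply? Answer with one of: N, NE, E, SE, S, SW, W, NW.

Three-point gradient (reference A): Δ to B = (70, 25, +0.1), Δ to C = (-10, -65, -0.1).
∂T/∂x = +0.0009302, ∂T/∂y = +0.001395 (det = -4300).
Steepest decrease is along −∇f = (-0.0009302 E, -0.001395 N) → southwest.

SW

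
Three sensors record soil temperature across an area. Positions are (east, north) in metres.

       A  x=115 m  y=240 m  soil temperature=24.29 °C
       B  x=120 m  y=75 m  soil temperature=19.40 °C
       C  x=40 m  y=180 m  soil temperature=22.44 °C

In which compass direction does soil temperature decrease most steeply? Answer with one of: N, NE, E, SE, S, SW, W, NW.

Three-point gradient (reference A): Δ to B = (5, -165, -4.89), Δ to C = (-75, -60, -1.85).
∂T/∂x = +0.0009349, ∂T/∂y = +0.02966 (det = -12675).
Steepest decrease is along −∇f = (-0.0009349 E, -0.02966 N) → south.

S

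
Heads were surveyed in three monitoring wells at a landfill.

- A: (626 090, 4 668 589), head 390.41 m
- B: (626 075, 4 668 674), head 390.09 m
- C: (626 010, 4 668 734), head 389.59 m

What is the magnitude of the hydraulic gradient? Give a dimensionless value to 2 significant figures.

0.0058

With h = a·x + b·y + c and A as origin, the differences give:
  (-15)·a + 85·b = -0.32
  (-80)·a + 145·b = -0.82
Eliminate b (×145 and ×85, subtract): 4625·a = 23.300 → a = ∂h/∂x = +0.005038
Back-substitute: b = ∂h/∂y = -0.002876.
|∇h| = √(0.005038² + -0.002876²) = 0.005801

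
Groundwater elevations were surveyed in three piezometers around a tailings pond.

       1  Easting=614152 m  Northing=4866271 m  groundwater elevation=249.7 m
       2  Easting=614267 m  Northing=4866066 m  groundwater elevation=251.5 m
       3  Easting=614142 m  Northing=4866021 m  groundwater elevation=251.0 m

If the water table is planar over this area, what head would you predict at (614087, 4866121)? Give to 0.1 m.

250.1 m

Taking 1 as reference: 2−1 = (115, -205, +1.8); 3−1 = (-10, -250, +1.3).
Solve a·Δx + b·Δy = Δh: det = 115·(-250) − (-10)·(-205) = -30800.
∂h/∂x = [(+1.8)·(-250) − (+1.3)·(-205)] / -30800 = +0.005958
∂h/∂y = [115·(+1.3) − (-10)·(+1.8)] / -30800 = -0.005438
h(614087, 4866121) = 249.7 + (+0.005958)·(-65) + (-0.005438)·(-150) = 249.7 -0.387 +0.816 = 250.128 m.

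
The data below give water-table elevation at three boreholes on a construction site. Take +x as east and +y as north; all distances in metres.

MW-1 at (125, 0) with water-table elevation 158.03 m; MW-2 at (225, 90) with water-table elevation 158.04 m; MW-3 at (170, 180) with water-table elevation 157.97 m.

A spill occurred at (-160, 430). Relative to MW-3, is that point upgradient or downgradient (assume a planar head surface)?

Differences from MW-1: to MW-2 (Δx, Δy, Δh) = (100, 90, +0.01); to MW-3 = (45, 180, -0.06).
Determinant of the coordinate differences = 100·180 − 45·90 = 13950.
∂h/∂x = [(+0.01)·180 − (-0.06)·90] / 13950 = +0.0005161
∂h/∂y = [100·(-0.06) − 45·(+0.01)] / 13950 = -0.0004624
Head at (-160, 430) = 158.03 + (+0.0005161)·(-285) + (-0.0004624)·(430) = 157.68 m.
That is lower than the 157.97 m at MW-3, so the point is downgradient.

downgradient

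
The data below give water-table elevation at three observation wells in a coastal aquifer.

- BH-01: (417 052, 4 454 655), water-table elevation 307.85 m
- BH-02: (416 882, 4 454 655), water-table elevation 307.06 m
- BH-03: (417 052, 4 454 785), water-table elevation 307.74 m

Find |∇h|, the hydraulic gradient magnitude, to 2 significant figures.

∂h/∂x = (307.06 − 307.85) / (416882 − 417052) = +0.004647
∂h/∂y = (307.74 − 307.85) / (4454785 − 4454655) = -0.0008462
|∇h| = √(0.004647² + -0.0008462²) = 0.004723

0.0047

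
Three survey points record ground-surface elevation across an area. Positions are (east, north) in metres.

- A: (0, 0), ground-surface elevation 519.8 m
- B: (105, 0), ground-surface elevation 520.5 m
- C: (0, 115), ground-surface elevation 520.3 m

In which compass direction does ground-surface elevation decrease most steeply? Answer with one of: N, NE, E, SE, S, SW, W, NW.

SW

∂z/∂x = (520.5 − 519.8) / (105 − 0) = +0.006667
∂z/∂y = (520.3 − 519.8) / (115 − 0) = +0.004348
Steepest decrease is along −∇f = (-0.006667 E, -0.004348 N) → southwest.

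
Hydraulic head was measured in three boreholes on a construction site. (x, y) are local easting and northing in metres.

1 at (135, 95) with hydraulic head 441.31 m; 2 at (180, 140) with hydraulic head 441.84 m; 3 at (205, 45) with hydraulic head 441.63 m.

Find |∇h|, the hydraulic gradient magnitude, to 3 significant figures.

With h = a·x + b·y + c and 1 as origin, the differences give:
  45·a + 45·b = +0.53
  70·a + (-50)·b = +0.32
Eliminate b (×(-50) and ×45, subtract): -5400·a = -40.900 → a = ∂h/∂x = +0.007574
Back-substitute: b = ∂h/∂y = +0.004204.
|∇h| = √(0.007574² + 0.004204²) = 0.008663

0.00866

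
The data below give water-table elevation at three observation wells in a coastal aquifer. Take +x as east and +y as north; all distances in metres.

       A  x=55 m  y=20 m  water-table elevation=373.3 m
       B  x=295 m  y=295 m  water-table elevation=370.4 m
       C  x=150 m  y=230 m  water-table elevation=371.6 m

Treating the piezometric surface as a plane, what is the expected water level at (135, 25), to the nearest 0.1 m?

Taking A as reference: B−A = (240, 275, -2.9); C−A = (95, 210, -1.7).
Determinant of the coordinate differences = 240·210 − 95·275 = 24275.
∂h/∂x = [(-2.9)·210 − (-1.7)·275] / 24275 = -0.005829
∂h/∂y = [240·(-1.7) − 95·(-2.9)] / 24275 = -0.005458
h(135, 25) = 373.3 + (-0.005829)·(80) + (-0.005458)·(5) = 373.3 -0.466 -0.027 = 372.806 m.

372.8 m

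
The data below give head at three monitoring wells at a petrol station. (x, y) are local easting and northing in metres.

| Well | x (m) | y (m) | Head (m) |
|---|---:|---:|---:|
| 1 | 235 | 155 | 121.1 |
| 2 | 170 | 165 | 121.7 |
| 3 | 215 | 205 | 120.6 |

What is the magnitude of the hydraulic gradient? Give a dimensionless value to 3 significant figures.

0.0186

With h = a·x + b·y + c and 1 as origin, the differences give:
  (-65)·a + 10·b = +0.6
  (-20)·a + 50·b = -0.5
Eliminate b (×50 and ×10, subtract): -3050·a = 35.00 → a = ∂h/∂x = -0.01148
Back-substitute: b = ∂h/∂y = -0.01459.
|∇h| = √(-0.01148² + -0.01459²) = 0.01856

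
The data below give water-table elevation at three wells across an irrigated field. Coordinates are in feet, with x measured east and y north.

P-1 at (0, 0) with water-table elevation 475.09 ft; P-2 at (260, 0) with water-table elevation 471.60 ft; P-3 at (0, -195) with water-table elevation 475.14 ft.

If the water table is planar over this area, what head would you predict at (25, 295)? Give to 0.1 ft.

474.7 ft

∂h/∂x = (471.60 − 475.09) / (260 − 0) = -0.01342
∂h/∂y = (475.14 − 475.09) / (-195 − 0) = -0.0002564
h(25, 295) = 475.09 + (-0.01342)·(25) + (-0.0002564)·(295) = 475.09 -0.336 -0.076 = 474.679 ft.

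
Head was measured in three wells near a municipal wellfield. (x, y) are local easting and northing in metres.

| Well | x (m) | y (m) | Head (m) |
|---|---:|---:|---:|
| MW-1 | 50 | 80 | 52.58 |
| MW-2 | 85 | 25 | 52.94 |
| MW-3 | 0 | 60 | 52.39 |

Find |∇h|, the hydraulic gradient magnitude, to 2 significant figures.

0.0061

Taking MW-1 as reference: MW-2−MW-1 = (35, -55, +0.36); MW-3−MW-1 = (-50, -20, -0.19).
Determinant of the coordinate differences = 35·(-20) − (-50)·(-55) = -3450.
∂h/∂x = [(+0.36)·(-20) − (-0.19)·(-55)] / -3450 = +0.005116
∂h/∂y = [35·(-0.19) − (-50)·(+0.36)] / -3450 = -0.003290
|∇h| = √(0.005116² + -0.003290²) = 0.006083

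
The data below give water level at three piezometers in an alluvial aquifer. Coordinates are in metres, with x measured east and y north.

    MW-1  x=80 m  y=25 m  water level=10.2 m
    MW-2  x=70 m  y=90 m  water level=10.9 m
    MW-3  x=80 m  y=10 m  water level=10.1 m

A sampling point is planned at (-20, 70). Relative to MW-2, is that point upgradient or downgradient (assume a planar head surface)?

upgradient

Taking MW-1 as reference: MW-2−MW-1 = (-10, 65, +0.7); MW-3−MW-1 = (0, -15, -0.1).
Solve a·Δx + b·Δy = Δh: det = (-10)·(-15) − 0·65 = 150.
∂h/∂x = [(+0.7)·(-15) − (-0.1)·65] / 150 = -0.02667
∂h/∂y = [(-10)·(-0.1) − 0·(+0.7)] / 150 = +0.006667
Head at (-20, 70) = 10.2 + (-0.02667)·(-100) + (+0.006667)·(45) = 13.17 m.
That is higher than the 10.9 m at MW-2, so the point is upgradient.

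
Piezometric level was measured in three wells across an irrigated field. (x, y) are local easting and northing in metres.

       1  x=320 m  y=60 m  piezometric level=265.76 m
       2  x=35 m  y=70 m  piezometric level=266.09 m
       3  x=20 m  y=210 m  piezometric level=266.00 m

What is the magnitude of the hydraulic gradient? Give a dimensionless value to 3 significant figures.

Differences from 1: to 2 (Δx, Δy, Δh) = (-285, 10, +0.33); to 3 = (-300, 150, +0.24).
Solve a·Δx + b·Δy = Δh: det = (-285)·150 − (-300)·10 = -39750.
∂h/∂x = [(+0.33)·150 − (+0.24)·10] / -39750 = -0.001185
∂h/∂y = [(-285)·(+0.24) − (-300)·(+0.33)] / -39750 = -0.0007698
|∇h| = √(-0.001185² + -0.0007698²) = 0.001413

0.00141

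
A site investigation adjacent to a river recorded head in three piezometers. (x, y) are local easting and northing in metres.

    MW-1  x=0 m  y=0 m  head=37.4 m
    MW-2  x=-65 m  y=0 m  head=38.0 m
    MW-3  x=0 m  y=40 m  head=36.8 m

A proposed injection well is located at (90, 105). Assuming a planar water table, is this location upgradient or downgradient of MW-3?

downgradient

∂h/∂x = (38.0 − 37.4) / (-65 − 0) = -0.009231
∂h/∂y = (36.8 − 37.4) / (40 − 0) = -0.01500
Head at (90, 105) = 37.4 + (-0.009231)·(90) + (-0.01500)·(105) = 34.99 m.
That is lower than the 36.8 m at MW-3, so the point is downgradient.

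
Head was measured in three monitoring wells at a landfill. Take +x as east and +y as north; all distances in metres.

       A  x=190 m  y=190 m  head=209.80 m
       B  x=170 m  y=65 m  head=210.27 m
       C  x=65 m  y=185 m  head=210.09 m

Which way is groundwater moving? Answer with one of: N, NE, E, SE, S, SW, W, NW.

NE

Three-point gradient (reference A): Δ to B = (-20, -125, +0.47), Δ to C = (-125, -5, +0.29).
∂h/∂x = -0.002184, ∂h/∂y = -0.003411 (det = -15525).
Flow = −∇h = (+0.002184 east, +0.003411 north), which points northeast.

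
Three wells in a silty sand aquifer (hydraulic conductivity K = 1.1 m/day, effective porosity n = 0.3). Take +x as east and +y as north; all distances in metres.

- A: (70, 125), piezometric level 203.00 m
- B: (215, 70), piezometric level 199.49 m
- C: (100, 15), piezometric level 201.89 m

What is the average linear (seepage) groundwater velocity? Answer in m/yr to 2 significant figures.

31 m/yr

With h = a·x + b·y + c and A as origin, the differences give:
  145·a + (-55)·b = -3.51
  30·a + (-110)·b = -1.11
Eliminate b (×(-110) and ×(-55), subtract): -14300·a = 325.050 → a = ∂h/∂x = -0.02273
Back-substitute: b = ∂h/∂y = +0.003892.
|∇h| = √(-0.02273² + 0.003892²) = 0.02306
Seepage velocity v = K·i/n = 1.1 × 0.02306 / 0.3 = 0.08455 m/day = 30.88 m/yr.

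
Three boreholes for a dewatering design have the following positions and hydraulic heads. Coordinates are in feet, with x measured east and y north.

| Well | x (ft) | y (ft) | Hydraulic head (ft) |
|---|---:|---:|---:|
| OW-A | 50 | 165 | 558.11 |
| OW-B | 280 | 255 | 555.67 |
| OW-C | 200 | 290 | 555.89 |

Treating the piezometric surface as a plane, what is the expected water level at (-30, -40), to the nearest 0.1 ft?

Three-point gradient (reference OW-A): Δ to OW-B = (230, 90, -2.44), Δ to OW-C = (150, 125, -2.22).
∂h/∂x = -0.006898, ∂h/∂y = -0.009482 (det = 15250).
h(-30, -40) = 558.11 + (-0.006898)·(-80) + (-0.009482)·(-205) = 558.11 +0.552 +1.944 = 560.606 ft.

560.6 ft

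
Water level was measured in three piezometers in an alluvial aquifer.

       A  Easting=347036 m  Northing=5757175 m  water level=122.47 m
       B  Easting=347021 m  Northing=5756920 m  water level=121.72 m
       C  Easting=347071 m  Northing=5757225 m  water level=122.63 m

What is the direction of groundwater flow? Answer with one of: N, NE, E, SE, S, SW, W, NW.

S

With h = a·x + b·y + c and A as origin, the differences give:
  (-15)·a + (-255)·b = -0.75
  35·a + 50·b = +0.16
Eliminate b (×50 and ×(-255), subtract): 8175·a = 3.300 → a = ∂h/∂x = +0.0004037
Back-substitute: b = ∂h/∂y = +0.002917.
Flow = −∇h = (-0.0004037 east, -0.002917 north), which points south.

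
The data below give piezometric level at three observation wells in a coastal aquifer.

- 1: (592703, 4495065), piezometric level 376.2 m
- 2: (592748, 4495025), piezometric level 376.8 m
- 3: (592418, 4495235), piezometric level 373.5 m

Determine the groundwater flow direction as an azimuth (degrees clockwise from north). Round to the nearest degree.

353°

With h = a·x + b·y + c and 1 as origin, the differences give:
  45·a + (-40)·b = +0.6
  (-285)·a + 170·b = -2.7
Eliminate b (×170 and ×(-40), subtract): -3750·a = -6.00 → a = ∂h/∂x = +0.001600
Back-substitute: b = ∂h/∂y = -0.01320.
Flow direction (−∇h) has components (-0.001600 E, +0.01320 N).
Azimuth = atan2(E, N) = atan2(-0.001600, +0.01320) = 353.1° ≈ 353°.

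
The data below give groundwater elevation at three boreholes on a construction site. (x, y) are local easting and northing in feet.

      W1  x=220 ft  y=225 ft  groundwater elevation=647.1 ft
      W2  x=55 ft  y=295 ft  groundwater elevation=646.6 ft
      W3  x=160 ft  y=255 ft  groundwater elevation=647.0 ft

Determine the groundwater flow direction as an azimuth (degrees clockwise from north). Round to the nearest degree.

Taking W1 as reference: W2−W1 = (-165, 70, -0.5); W3−W1 = (-60, 30, -0.1).
Solve a·Δx + b·Δy = Δh: det = (-165)·30 − (-60)·70 = -750.
∂h/∂x = [(-0.5)·30 − (-0.1)·70] / -750 = +0.01067
∂h/∂y = [(-165)·(-0.1) − (-60)·(-0.5)] / -750 = +0.01800
Flow direction (−∇h) has components (-0.01067 E, -0.01800 N).
Azimuth = atan2(E, N) = atan2(-0.01067, -0.01800) = 210.7° ≈ 211°.

211°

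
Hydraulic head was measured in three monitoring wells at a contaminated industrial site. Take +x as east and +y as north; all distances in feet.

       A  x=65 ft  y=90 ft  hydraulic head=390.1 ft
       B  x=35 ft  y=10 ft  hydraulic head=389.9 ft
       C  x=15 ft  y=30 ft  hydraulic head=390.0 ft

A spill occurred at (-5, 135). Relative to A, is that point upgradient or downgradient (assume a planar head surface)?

upgradient

Three-point gradient (reference A): Δ to B = (-30, -80, -0.2), Δ to C = (-50, -60, -0.1).
∂h/∂x = -0.001818, ∂h/∂y = +0.003182 (det = -2200).
Head at (-5, 135) = 390.1 + (-0.001818)·(-70) + (+0.003182)·(45) = 390.37 ft.
That is higher than the 390.1 ft at A, so the point is upgradient.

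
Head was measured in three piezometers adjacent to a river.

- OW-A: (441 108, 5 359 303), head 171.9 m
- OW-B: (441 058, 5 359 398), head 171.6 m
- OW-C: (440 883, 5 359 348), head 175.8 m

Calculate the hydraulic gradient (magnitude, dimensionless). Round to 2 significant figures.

0.024

With h = a·x + b·y + c and OW-A as origin, the differences give:
  (-50)·a + 95·b = -0.3
  (-225)·a + 45·b = +3.9
Eliminate b (×45 and ×95, subtract): 19125·a = -384.00 → a = ∂h/∂x = -0.02008
Back-substitute: b = ∂h/∂y = -0.01373.
|∇h| = √(-0.02008² + -0.01373²) = 0.02433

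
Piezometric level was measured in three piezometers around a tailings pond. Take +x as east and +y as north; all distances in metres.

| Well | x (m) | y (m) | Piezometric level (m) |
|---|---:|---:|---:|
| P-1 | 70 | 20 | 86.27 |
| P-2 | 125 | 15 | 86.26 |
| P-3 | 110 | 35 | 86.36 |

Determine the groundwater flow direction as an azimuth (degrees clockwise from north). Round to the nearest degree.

183°

Three-point gradient (reference P-1): Δ to P-2 = (55, -5, -0.01), Δ to P-3 = (40, 15, +0.09).
∂h/∂x = +0.0002927, ∂h/∂y = +0.005220 (det = 1025).
Flow direction (−∇h) has components (-0.0002927 E, -0.005220 N).
Azimuth = atan2(E, N) = atan2(-0.0002927, -0.005220) = 183.2° ≈ 183°.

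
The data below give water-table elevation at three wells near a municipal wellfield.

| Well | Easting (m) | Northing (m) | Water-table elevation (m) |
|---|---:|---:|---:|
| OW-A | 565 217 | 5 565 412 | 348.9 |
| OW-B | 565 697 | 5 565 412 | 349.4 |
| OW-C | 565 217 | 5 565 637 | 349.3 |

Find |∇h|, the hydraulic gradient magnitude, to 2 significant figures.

0.0021

∂h/∂x = (349.4 − 348.9) / (565697 − 565217) = +0.001042
∂h/∂y = (349.3 − 348.9) / (5565637 − 5565412) = +0.001778
|∇h| = √(0.001042² + 0.001778²) = 0.002061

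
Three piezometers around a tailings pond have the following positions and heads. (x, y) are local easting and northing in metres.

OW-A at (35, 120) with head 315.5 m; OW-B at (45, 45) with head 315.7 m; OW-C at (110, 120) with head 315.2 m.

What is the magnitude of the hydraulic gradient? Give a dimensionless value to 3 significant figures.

With h = a·x + b·y + c and OW-A as origin, the differences give:
  10·a + (-75)·b = +0.2
  75·a + 0·b = -0.3
Eliminate b (×0 and ×(-75), subtract): 5625·a = -22.50 → a = ∂h/∂x = -0.004000
Back-substitute: b = ∂h/∂y = -0.003200.
|∇h| = √(-0.004000² + -0.003200²) = 0.005122

0.00512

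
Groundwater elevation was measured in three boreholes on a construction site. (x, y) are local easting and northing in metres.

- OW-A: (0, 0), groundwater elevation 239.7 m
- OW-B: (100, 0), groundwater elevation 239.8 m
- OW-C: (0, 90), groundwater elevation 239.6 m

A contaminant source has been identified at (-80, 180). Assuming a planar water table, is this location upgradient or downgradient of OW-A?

downgradient

∂h/∂x = (239.8 − 239.7) / (100 − 0) = +0.001000
∂h/∂y = (239.6 − 239.7) / (90 − 0) = -0.001111
Head at (-80, 180) = 239.7 + (+0.001000)·(-80) + (-0.001111)·(180) = 239.42 m.
That is lower than the 239.7 m at OW-A, so the point is downgradient.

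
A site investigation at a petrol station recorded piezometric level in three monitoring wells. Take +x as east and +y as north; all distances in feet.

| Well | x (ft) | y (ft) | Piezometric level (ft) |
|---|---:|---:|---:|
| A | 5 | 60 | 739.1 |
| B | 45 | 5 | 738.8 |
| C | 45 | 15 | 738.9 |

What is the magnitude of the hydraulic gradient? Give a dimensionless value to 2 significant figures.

Differences from A: to B (Δx, Δy, Δh) = (40, -55, -0.3); to C = (40, -45, -0.2).
Solve a·Δx + b·Δy = Δh: det = 40·(-45) − 40·(-55) = 400.
∂h/∂x = [(-0.3)·(-45) − (-0.2)·(-55)] / 400 = +0.006250
∂h/∂y = [40·(-0.2) − 40·(-0.3)] / 400 = +0.01000
|∇h| = √(0.006250² + 0.01000²) = 0.01179

0.012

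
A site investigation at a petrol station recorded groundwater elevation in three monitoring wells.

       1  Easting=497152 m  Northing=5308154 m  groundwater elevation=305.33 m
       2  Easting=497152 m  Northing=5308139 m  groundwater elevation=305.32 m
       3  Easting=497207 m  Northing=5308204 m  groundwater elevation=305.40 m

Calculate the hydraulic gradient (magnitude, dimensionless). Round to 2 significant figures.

Taking 1 as reference: 2−1 = (0, -15, -0.01); 3−1 = (55, 50, +0.07).
Solve a·Δx + b·Δy = Δh: det = 0·50 − 55·(-15) = 825.
∂h/∂x = [(-0.01)·50 − (+0.07)·(-15)] / 825 = +0.0006667
∂h/∂y = [0·(+0.07) − 55·(-0.01)] / 825 = +0.0006667
|∇h| = √(0.0006667² + 0.0006667²) = 0.0009429

0.00094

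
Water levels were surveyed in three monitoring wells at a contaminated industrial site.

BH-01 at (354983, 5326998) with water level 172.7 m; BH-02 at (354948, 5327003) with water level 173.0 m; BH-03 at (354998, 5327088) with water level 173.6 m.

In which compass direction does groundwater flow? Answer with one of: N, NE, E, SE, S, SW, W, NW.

SE

Taking BH-01 as reference: BH-02−BH-01 = (-35, 5, +0.3); BH-03−BH-01 = (15, 90, +0.9).
Solve a·Δx + b·Δy = Δh: det = (-35)·90 − 15·5 = -3225.
∂h/∂x = [(+0.3)·90 − (+0.9)·5] / -3225 = -0.006977
∂h/∂y = [(-35)·(+0.9) − 15·(+0.3)] / -3225 = +0.01116
Flow = −∇h = (+0.006977 east, -0.01116 north), which points southeast.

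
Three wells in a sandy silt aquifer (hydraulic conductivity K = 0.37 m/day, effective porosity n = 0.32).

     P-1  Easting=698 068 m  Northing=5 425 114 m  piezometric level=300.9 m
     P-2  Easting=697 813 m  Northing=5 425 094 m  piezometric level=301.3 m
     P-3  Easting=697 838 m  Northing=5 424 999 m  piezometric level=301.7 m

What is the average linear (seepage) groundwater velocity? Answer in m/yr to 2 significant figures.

2.0 m/yr

With h = a·x + b·y + c and P-1 as origin, the differences give:
  (-255)·a + (-20)·b = +0.4
  (-230)·a + (-115)·b = +0.8
Eliminate b (×(-115) and ×(-20), subtract): 24725·a = -30.00 → a = ∂h/∂x = -0.001213
Back-substitute: b = ∂h/∂y = -0.004530.
|∇h| = √(-0.001213² + -0.004530²) = 0.00469
Seepage velocity v = K·i/n = 0.37 × 0.00469 / 0.32 = 0.005423 m/day = 1.981 m/yr.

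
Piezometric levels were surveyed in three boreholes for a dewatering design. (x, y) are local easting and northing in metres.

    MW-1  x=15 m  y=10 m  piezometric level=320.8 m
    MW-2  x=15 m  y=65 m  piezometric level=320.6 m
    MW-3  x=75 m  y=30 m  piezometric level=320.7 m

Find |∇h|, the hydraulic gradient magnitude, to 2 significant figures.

0.0037

Taking MW-1 as reference: MW-2−MW-1 = (0, 55, -0.2); MW-3−MW-1 = (60, 20, -0.1).
Determinant of the coordinate differences = 0·20 − 60·55 = -3300.
∂h/∂x = [(-0.2)·20 − (-0.1)·55] / -3300 = -0.0004545
∂h/∂y = [0·(-0.1) − 60·(-0.2)] / -3300 = -0.003636
|∇h| = √(-0.0004545² + -0.003636²) = 0.003664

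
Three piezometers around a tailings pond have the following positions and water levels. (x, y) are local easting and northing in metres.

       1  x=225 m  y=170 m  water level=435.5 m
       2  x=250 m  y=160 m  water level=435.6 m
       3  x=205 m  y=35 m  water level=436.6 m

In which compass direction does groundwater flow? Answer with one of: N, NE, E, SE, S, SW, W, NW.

N

With h = a·x + b·y + c and 1 as origin, the differences give:
  25·a + (-10)·b = +0.1
  (-20)·a + (-135)·b = +1.1
Eliminate b (×(-135) and ×(-10), subtract): -3575·a = -2.50 → a = ∂h/∂x = +0.0006993
Back-substitute: b = ∂h/∂y = -0.008252.
Flow = −∇h = (-0.0006993 east, +0.008252 north), which points north.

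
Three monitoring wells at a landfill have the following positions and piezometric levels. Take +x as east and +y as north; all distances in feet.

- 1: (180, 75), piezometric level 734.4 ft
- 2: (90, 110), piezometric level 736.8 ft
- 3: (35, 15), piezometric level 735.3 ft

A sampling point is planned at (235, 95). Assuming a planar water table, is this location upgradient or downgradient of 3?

downgradient

Taking 1 as reference: 2−1 = (-90, 35, +2.4); 3−1 = (-145, -60, +0.9).
Determinant of the coordinate differences = (-90)·(-60) − (-145)·35 = 10475.
∂h/∂x = [(+2.4)·(-60) − (+0.9)·35] / 10475 = -0.01675
∂h/∂y = [(-90)·(+0.9) − (-145)·(+2.4)] / 10475 = +0.02549
Head at (235, 95) = 734.4 + (-0.01675)·(55) + (+0.02549)·(20) = 733.99 ft.
That is lower than the 735.3 ft at 3, so the point is downgradient.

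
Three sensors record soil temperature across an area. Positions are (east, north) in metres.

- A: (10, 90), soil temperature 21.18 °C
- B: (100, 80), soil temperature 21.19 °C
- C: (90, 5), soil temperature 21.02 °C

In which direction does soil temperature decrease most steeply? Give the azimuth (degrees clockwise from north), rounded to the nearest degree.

With T = a·x + b·y + c and A as origin, the differences give:
  90·a + (-10)·b = +0.01
  80·a + (-85)·b = -0.16
Eliminate b (×(-85) and ×(-10), subtract): -6850·a = -2.450 → a = ∂T/∂x = +0.0003577
Back-substitute: b = ∂T/∂y = +0.002219.
Steepest decrease is along −∇f: components (-0.0003577 E, -0.002219 N).
Azimuth = atan2(-0.0003577, -0.002219) = 189.2° ≈ 189°.

189°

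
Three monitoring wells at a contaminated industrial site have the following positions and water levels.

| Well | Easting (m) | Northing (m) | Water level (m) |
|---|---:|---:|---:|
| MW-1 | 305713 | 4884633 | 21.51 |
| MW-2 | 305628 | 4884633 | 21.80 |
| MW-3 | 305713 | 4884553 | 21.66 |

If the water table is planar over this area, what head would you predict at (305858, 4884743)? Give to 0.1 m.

20.8 m

∂h/∂x = (21.80 − 21.51) / (305628 − 305713) = -0.003412
∂h/∂y = (21.66 − 21.51) / (4884553 − 4884633) = -0.001875
h(305858, 4884743) = 21.51 + (-0.003412)·(145) + (-0.001875)·(110) = 21.51 -0.495 -0.206 = 20.809 m.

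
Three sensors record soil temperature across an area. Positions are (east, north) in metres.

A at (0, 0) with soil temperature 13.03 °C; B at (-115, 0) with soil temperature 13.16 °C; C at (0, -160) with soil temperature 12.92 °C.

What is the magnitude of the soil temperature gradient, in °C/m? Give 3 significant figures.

∂T/∂x = (13.16 − 13.03) / (-115 − 0) = -0.001130
∂T/∂y = (12.92 − 13.03) / (-160 − 0) = +0.0006875
|∇f| = √(-0.001130² + 0.0006875²) = 0.001323 °C/m

0.00132 °C/m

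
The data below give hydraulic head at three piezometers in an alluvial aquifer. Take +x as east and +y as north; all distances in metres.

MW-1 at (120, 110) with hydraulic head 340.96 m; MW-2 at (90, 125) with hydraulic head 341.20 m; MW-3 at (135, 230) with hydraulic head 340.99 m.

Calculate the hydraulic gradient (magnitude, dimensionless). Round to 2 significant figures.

0.0075

With h = a·x + b·y + c and MW-1 as origin, the differences give:
  (-30)·a + 15·b = +0.24
  15·a + 120·b = +0.03
Eliminate b (×120 and ×15, subtract): -3825·a = 28.350 → a = ∂h/∂x = -0.007412
Back-substitute: b = ∂h/∂y = +0.001176.
|∇h| = √(-0.007412² + 0.001176²) = 0.007505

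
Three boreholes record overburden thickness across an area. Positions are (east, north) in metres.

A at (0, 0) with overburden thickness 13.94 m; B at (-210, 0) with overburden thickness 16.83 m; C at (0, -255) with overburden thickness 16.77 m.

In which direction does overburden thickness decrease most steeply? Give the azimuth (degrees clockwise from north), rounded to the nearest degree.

∂d/∂x = (16.83 − 13.94) / (-210 − 0) = -0.01376
∂d/∂y = (16.77 − 13.94) / (-255 − 0) = -0.01110
Steepest decrease is along −∇f: components (+0.01376 E, +0.01110 N).
Azimuth = atan2(+0.01376, +0.01110) = 51.1° ≈ 051°.

051°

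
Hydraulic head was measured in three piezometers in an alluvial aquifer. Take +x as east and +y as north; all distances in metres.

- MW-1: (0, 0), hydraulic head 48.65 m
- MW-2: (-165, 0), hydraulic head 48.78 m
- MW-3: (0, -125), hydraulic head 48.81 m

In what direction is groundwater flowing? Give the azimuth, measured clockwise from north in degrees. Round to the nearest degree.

032°

∂h/∂x = (48.78 − 48.65) / (-165 − 0) = -0.0007879
∂h/∂y = (48.81 − 48.65) / (-125 − 0) = -0.001280
Flow direction (−∇h) has components (+0.0007879 E, +0.001280 N).
Azimuth = atan2(E, N) = atan2(+0.0007879, +0.001280) = 31.6° ≈ 032°.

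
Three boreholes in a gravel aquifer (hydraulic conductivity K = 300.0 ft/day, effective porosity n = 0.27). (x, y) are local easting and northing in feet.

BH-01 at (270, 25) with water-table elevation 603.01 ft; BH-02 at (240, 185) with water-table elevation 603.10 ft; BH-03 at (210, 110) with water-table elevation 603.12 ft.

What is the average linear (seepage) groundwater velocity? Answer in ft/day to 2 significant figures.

Differences from BH-01: to BH-02 (Δx, Δy, Δh) = (-30, 160, +0.09); to BH-03 = (-60, 85, +0.11).
Solve a·Δx + b·Δy = Δh: det = (-30)·85 − (-60)·160 = 7050.
∂h/∂x = [(+0.09)·85 − (+0.11)·160] / 7050 = -0.001411
∂h/∂y = [(-30)·(+0.11) − (-60)·(+0.09)] / 7050 = +0.0002979
|∇h| = √(-0.001411² + 0.0002979²) = 0.001442
Seepage velocity v = K·i/n = 300.0 × 0.001442 / 0.27 = 1.602 ft/day.

1.6 ft/day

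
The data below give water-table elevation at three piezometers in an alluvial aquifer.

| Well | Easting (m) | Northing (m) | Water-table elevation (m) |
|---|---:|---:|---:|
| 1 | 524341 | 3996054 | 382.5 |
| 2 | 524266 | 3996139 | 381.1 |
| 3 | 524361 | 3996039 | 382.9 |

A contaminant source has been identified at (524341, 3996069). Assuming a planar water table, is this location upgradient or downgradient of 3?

downgradient

Taking 1 as reference: 2−1 = (-75, 85, -1.4); 3−1 = (20, -15, +0.4).
Determinant of the coordinate differences = (-75)·(-15) − 20·85 = -575.
∂h/∂x = [(-1.4)·(-15) − (+0.4)·85] / -575 = +0.02261
∂h/∂y = [(-75)·(+0.4) − 20·(-1.4)] / -575 = +0.003478
Head at (524341, 3996069) = 382.5 + (+0.02261)·(0) + (+0.003478)·(15) = 382.55 m.
That is lower than the 382.9 m at 3, so the point is downgradient.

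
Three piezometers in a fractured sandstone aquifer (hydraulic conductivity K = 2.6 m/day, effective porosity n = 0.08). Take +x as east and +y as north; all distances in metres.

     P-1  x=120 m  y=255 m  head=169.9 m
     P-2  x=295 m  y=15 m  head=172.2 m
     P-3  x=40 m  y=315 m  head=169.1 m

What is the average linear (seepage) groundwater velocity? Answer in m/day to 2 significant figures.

0.26 m/day

Differences from P-1: to P-2 (Δx, Δy, Δh) = (175, -240, +2.3); to P-3 = (-80, 60, -0.8).
Solve a·Δx + b·Δy = Δh: det = 175·60 − (-80)·(-240) = -8700.
∂h/∂x = [(+2.3)·60 − (-0.8)·(-240)] / -8700 = +0.006207
∂h/∂y = [175·(-0.8) − (-80)·(+2.3)] / -8700 = -0.005057
|∇h| = √(0.006207² + -0.005057²) = 0.008006
Seepage velocity v = K·i/n = 2.6 × 0.008006 / 0.08 = 0.2602 m/day.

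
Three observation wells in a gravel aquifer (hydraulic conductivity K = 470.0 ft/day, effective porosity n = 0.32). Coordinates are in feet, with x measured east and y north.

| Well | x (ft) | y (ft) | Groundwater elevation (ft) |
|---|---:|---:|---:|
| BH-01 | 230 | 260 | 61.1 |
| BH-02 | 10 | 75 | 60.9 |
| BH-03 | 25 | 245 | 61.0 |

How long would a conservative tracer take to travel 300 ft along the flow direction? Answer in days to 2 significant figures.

290 days

Differences from BH-01: to BH-02 (Δx, Δy, Δh) = (-220, -185, -0.2); to BH-03 = (-205, -15, -0.1).
Determinant of the coordinate differences = (-220)·(-15) − (-205)·(-185) = -34625.
∂h/∂x = [(-0.2)·(-15) − (-0.1)·(-185)] / -34625 = +0.0004477
∂h/∂y = [(-220)·(-0.1) − (-205)·(-0.2)] / -34625 = +0.0005487
|∇h| = √(0.0004477² + 0.0005487²) = 0.0007082
Seepage velocity v = K·i/n = 470.0 × 0.0007082 / 0.32 = 1.04 ft/day.
t = 300 / 1.04 = 288.5 days.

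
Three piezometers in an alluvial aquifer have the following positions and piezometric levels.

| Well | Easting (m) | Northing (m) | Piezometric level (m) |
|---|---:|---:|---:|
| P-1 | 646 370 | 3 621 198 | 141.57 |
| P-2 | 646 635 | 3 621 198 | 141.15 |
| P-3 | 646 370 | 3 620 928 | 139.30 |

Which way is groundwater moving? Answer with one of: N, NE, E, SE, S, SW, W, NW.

S

∂h/∂x = (141.15 − 141.57) / (646635 − 646370) = -0.001585
∂h/∂y = (139.30 − 141.57) / (3620928 − 3621198) = +0.008407
Flow = −∇h = (+0.001585 east, -0.008407 north), which points south.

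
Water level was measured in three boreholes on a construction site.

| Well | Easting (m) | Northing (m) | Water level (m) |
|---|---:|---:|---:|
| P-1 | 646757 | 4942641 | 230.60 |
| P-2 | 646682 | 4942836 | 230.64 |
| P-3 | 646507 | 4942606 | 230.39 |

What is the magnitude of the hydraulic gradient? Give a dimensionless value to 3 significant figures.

With h = a·x + b·y + c and P-1 as origin, the differences give:
  (-75)·a + 195·b = +0.04
  (-250)·a + (-35)·b = -0.21
Eliminate b (×(-35) and ×195, subtract): 51375·a = 39.550 → a = ∂h/∂x = +0.0007698
Back-substitute: b = ∂h/∂y = +0.0005012.
|∇h| = √(0.0007698² + 0.0005012²) = 0.0009186

0.000919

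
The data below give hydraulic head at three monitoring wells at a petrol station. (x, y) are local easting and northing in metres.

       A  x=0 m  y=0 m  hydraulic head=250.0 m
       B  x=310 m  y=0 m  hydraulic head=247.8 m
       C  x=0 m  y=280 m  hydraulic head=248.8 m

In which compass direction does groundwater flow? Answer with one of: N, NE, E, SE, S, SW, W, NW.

∂h/∂x = (247.8 − 250.0) / (310 − 0) = -0.007097
∂h/∂y = (248.8 − 250.0) / (280 − 0) = -0.004286
Flow = −∇h = (+0.007097 east, +0.004286 north), which points northeast.

NE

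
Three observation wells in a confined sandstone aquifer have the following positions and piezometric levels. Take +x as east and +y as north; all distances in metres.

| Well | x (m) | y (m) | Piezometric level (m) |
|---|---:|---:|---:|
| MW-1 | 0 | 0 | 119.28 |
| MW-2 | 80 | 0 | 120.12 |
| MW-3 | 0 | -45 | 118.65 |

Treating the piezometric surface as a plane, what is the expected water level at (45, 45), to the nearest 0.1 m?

120.4 m

∂h/∂x = (120.12 − 119.28) / (80 − 0) = +0.01050
∂h/∂y = (118.65 − 119.28) / (-45 − 0) = +0.01400
h(45, 45) = 119.28 + (+0.01050)·(45) + (+0.01400)·(45) = 119.28 +0.473 +0.630 = 120.382 m.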